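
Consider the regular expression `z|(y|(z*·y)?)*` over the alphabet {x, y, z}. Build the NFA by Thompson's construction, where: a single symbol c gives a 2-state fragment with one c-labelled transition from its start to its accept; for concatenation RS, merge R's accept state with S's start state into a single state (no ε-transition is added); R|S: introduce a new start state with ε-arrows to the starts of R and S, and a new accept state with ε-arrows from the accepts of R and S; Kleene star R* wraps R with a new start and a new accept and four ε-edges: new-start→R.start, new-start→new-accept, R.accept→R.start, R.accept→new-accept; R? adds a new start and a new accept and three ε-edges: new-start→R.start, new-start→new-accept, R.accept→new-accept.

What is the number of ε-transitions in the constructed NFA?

Bottom-up over the parse tree:
Each of the 4 symbol leaves contributes 0 ε-transitions.
  z* : 4 ε-transitions
  z*·y : 4 ε-transitions
  (z*·y)? : 7 ε-transitions
  y|(z*·y)? : 11 ε-transitions
  (y|(z*·y)?)* : 15 ε-transitions
  z|(y|(z*·y)?)* : 19 ε-transitions

19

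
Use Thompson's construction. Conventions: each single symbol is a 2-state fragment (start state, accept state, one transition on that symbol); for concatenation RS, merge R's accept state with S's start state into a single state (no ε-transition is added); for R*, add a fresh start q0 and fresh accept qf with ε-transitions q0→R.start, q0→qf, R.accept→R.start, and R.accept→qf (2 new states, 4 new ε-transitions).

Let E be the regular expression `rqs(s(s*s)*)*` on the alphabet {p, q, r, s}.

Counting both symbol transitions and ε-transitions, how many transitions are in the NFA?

18

Bottom-up over the parse tree:
Each of the 6 symbol leaves contributes 1 transition (1 symbol, 0 ε).
  s* — 5 transitions (1 symbol, 4 ε)
  s*s — 6 transitions (2 symbol, 4 ε)
  (s*s)* — 10 transitions (2 symbol, 8 ε)
  s(s*s)* — 11 transitions (3 symbol, 8 ε)
  (s(s*s)*)* — 15 transitions (3 symbol, 12 ε)
  rqs(s(s*s)*)* — 18 transitions (6 symbol, 12 ε)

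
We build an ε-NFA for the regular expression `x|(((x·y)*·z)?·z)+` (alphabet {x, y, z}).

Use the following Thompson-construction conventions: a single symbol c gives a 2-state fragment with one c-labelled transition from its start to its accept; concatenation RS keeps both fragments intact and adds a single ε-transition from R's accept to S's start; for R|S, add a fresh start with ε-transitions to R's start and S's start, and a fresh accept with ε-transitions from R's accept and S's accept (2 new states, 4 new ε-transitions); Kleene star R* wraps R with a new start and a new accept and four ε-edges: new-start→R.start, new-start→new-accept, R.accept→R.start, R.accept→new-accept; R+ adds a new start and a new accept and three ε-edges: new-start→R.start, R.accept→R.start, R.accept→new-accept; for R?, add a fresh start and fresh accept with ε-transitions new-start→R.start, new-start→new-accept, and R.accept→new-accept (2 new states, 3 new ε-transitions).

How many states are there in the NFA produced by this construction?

By structural recursion:
Each of the 5 symbol leaves contributes a 2-state fragment.
  x·y = 4 states
  (x·y)* = 6 states
  (x·y)*·z = 8 states
  ((x·y)*·z)? = 10 states
  ((x·y)*·z)?·z = 12 states
  (((x·y)*·z)?·z)+ = 14 states
  x|(((x·y)*·z)?·z)+ = 18 states

18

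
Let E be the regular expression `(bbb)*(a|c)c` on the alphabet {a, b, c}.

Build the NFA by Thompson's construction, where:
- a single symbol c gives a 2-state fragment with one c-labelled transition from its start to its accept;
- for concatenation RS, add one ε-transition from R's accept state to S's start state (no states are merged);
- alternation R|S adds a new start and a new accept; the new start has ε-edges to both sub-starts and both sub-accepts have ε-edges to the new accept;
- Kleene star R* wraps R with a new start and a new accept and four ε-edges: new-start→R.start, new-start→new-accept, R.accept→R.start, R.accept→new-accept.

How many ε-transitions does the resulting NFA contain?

12

Per subexpression:
Each of the 6 symbol leaves contributes 0 ε-transitions.
  bbb → 2 ε-transitions
  (bbb)* → 6 ε-transitions
  a|c → 4 ε-transitions
  (bbb)*(a|c)c → 12 ε-transitions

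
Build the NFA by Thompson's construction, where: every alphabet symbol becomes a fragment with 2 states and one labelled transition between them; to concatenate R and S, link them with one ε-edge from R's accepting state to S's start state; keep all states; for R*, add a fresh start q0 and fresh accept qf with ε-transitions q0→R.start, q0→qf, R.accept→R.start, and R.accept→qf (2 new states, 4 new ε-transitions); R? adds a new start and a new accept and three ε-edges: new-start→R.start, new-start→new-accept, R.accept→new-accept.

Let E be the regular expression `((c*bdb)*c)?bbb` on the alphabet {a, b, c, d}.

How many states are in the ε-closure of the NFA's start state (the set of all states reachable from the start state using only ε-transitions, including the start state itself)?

Work bottom-up. For each fragment F, track |ε-closure(F.start)| and whether F's accept lies in that closure (i.e. whether F accepts ε). A single-symbol fragment has closure size 1 and does not accept ε.
  c* → new start has ε-edges to the inner start and to the new accept, so |closure| = 2 + 1 = 3
  c*bdb → the left operand accepts ε, so the closure extends into the next operand (via the concat ε-link); |closure| = 3 + 1 = 4
  (c*bdb)* → the star's fresh start ε-reaches both the body's start and the fresh accept: |closure| = 2 + 4 = 6
  (c*bdb)*c → |closure| = 6 + 1 = 7 (closure spills across the concat boundary because the left factor accepts ε)
  ((c*bdb)*c)? → |closure| = 1 (new start) + 7 (body) + 1 (new accept, via ε) = 9
  ((c*bdb)*c)?bbb → |closure| = 9 + 1 = 10 (closure spills across the concat boundary because the left factor accepts ε)

10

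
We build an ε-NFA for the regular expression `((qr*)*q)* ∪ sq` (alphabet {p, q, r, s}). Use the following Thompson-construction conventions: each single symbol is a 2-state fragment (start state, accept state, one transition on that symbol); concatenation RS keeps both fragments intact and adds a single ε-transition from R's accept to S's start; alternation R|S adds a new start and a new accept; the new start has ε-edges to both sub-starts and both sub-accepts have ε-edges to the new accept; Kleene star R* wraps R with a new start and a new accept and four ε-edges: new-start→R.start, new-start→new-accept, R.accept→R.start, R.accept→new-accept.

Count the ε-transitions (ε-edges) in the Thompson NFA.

Bottom-up over the parse tree:
Each of the 5 symbol leaves contributes 0 ε-transitions.
  r* — 4 ε-transitions
  qr* — 5 ε-transitions
  (qr*)* — 9 ε-transitions
  (qr*)*q — 10 ε-transitions
  ((qr*)*q)* — 14 ε-transitions
  sq — 1 ε-transition
  ((qr*)*q)* ∪ sq — 19 ε-transitions

19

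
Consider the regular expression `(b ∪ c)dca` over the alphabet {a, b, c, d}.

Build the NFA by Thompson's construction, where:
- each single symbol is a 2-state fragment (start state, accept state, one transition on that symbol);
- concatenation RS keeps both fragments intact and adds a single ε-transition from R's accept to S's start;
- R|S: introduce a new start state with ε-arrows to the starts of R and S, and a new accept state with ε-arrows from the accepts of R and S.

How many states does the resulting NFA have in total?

12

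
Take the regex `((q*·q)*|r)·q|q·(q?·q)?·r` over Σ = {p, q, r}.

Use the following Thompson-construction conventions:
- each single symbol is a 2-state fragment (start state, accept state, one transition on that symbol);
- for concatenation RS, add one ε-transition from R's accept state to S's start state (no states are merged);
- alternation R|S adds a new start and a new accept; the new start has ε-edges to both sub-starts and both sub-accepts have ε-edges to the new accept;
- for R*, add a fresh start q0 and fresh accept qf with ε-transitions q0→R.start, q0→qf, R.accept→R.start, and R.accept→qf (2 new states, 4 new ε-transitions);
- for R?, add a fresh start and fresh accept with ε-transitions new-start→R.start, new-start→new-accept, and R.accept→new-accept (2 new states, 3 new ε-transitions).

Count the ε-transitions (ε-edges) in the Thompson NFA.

Recursing over subexpressions:
Each of the 8 symbol leaves contributes 0 ε-transitions.
  q* → 4 ε-transitions
  q*·q → 5 ε-transitions
  (q*·q)* → 9 ε-transitions
  (q*·q)*|r → 13 ε-transitions
  ((q*·q)*|r)·q → 14 ε-transitions
  q? → 3 ε-transitions
  q?·q → 4 ε-transitions
  (q?·q)? → 7 ε-transitions
  q·(q?·q)?·r → 9 ε-transitions
  ((q*·q)*|r)·q|q·(q?·q)?·r → 27 ε-transitions

27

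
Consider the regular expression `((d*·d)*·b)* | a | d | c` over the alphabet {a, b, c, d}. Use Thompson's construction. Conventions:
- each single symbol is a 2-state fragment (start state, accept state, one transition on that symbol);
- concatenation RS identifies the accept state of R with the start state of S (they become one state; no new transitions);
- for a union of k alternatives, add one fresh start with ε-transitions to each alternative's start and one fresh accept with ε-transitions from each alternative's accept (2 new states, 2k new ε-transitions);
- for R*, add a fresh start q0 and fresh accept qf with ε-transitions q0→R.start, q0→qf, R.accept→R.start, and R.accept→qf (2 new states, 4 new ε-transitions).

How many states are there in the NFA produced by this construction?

18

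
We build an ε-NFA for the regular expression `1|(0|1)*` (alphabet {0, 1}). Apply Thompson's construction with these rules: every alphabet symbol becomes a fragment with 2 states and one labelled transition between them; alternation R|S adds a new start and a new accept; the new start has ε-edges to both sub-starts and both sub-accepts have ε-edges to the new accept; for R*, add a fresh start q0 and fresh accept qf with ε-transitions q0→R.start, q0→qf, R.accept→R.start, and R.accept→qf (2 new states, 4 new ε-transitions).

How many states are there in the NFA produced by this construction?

Bottom-up over the parse tree:
Each of the 3 symbol leaves contributes a 2-state fragment.
  0|1 → 6 states
  (0|1)* → 8 states
  1|(0|1)* → 12 states

12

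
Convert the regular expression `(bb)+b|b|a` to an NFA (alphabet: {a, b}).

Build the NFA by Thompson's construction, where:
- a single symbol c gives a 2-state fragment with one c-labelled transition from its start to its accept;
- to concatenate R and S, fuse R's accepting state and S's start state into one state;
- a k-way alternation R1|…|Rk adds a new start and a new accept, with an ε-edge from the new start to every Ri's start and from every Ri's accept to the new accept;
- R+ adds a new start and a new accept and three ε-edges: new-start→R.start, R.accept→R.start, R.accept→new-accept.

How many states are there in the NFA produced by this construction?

Bottom-up over the parse tree:
Each of the 5 symbol leaves contributes a 2-state fragment.
  bb = 3 states
  (bb)+ = 5 states
  (bb)+b = 6 states
  (bb)+b|b|a = 12 states

12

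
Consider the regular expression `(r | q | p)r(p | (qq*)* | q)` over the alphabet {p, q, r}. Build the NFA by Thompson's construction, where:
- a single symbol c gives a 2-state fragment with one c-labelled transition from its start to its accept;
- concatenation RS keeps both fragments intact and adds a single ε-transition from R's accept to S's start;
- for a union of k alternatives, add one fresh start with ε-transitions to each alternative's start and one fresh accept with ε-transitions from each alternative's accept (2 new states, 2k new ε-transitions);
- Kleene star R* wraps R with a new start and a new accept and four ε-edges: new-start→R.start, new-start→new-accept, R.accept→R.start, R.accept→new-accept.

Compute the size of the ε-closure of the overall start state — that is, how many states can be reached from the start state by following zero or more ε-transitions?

Compute the ε-closure size of each fragment's start state recursively; a symbol fragment's start has no outgoing ε-edge, so its closure is just itself (size 1).
  r | q | p — new start ε-reaches every alternative's start; none of them accept ε, so the new accept is not reached: |ε-closure| = 1 + 1 + 1 + 1 = 4
  q* — new start has ε-edges to the inner start and to the new accept, so |ε-closure| = 2 + 1 = 3
  qq* — |ε-closure| equals the left operand's closure size = 1 (its accept is not ε-reachable, so the closure stops there)
  (qq*)* — |ε-closure| = 1 (new start) + 1 (body) + 1 (new accept) = 3
  p | (qq*)* | q — new start ε-reaches every alternative's start; at least one alternative accepts ε, so the union's new accept is reached too: |ε-closure| = 1 + 1 + 3 + 1 + 1 = 7
  (r | q | p)r(p | (qq*)* | q) — |ε-closure| equals the left operand's closure size = 4 (its accept is not ε-reachable, so the closure stops there)

4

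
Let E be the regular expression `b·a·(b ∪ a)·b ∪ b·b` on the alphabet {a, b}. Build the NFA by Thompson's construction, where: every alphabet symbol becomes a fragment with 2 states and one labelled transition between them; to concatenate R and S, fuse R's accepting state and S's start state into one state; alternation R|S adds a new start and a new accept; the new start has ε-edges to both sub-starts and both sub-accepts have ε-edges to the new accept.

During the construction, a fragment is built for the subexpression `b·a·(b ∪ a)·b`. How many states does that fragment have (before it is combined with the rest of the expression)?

9

Fragment for `b·a·(b ∪ a)·b`:
Each of the 5 symbol leaves contributes a 2-state fragment.
  b ∪ a = 6 states
  b·a·(b ∪ a)·b = 9 states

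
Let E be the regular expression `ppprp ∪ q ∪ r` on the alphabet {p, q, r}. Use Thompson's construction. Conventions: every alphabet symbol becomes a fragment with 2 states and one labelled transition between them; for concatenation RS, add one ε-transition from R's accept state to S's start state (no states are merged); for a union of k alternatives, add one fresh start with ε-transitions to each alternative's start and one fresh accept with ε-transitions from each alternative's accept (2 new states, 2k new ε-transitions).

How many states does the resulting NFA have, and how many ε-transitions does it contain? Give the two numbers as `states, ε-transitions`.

16, 10

Building bottom-up:
Each of the 7 symbol leaves contributes 2 states and 0 ε-transitions.
  ppprp = 10 states, 4 ε-transitions
  ppprp ∪ q ∪ r = 16 states, 10 ε-transitions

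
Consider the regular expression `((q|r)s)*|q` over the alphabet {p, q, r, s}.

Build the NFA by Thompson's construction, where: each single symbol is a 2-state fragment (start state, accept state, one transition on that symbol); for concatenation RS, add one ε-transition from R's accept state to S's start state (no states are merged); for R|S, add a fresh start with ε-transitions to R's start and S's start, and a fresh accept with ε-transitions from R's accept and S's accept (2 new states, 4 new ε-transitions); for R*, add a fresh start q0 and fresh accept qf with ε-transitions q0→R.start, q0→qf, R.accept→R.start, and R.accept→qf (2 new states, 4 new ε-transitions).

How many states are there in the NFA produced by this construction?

Recursing over subexpressions:
Each of the 4 symbol leaves contributes a 2-state fragment.
  q|r : 6 states
  (q|r)s : 8 states
  ((q|r)s)* : 10 states
  ((q|r)s)*|q : 14 states

14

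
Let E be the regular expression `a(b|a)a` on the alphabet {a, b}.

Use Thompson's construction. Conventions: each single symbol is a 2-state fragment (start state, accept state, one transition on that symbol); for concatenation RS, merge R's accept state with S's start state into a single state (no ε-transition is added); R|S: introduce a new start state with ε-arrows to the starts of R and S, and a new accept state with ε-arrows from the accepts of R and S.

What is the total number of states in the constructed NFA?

8

Building bottom-up:
Each of the 4 symbol leaves contributes a 2-state fragment.
  b|a = 6 states
  a(b|a)a = 8 states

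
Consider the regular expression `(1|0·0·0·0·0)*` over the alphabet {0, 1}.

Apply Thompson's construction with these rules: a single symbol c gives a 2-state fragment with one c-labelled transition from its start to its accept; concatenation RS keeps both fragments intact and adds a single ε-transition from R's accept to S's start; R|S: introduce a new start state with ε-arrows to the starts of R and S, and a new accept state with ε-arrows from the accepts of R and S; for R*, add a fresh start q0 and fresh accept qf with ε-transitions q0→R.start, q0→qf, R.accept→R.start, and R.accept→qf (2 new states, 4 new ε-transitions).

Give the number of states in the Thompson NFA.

16

Bottom-up over the parse tree:
Each of the 6 symbol leaves contributes a 2-state fragment.
  0·0·0·0·0 = 10 states
  1|0·0·0·0·0 = 14 states
  (1|0·0·0·0·0)* = 16 states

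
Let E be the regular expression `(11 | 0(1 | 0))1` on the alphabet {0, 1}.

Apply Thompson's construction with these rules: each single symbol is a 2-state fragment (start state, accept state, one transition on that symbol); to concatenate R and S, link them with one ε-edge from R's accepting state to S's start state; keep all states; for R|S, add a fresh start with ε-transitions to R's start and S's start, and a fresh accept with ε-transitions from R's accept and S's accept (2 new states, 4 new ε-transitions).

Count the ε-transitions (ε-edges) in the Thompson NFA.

Building bottom-up:
Each of the 6 symbol leaves contributes 0 ε-transitions.
  11 → 1 ε-transition
  1 | 0 → 4 ε-transitions
  0(1 | 0) → 5 ε-transitions
  11 | 0(1 | 0) → 10 ε-transitions
  (11 | 0(1 | 0))1 → 11 ε-transitions

11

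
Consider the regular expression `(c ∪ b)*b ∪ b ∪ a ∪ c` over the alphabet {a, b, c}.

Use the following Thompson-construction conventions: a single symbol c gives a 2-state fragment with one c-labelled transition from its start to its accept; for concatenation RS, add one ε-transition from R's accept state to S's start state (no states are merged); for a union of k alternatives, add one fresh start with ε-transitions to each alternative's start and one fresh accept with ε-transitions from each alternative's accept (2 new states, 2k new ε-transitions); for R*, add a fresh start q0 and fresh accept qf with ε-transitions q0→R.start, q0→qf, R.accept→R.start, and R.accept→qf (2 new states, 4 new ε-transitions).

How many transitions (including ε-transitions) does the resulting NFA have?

23

Bottom-up over the parse tree:
Each of the 6 symbol leaves contributes 1 transition (1 symbol, 0 ε).
  c ∪ b — 6 transitions (2 symbol, 4 ε)
  (c ∪ b)* — 10 transitions (2 symbol, 8 ε)
  (c ∪ b)*b — 12 transitions (3 symbol, 9 ε)
  (c ∪ b)*b ∪ b ∪ a ∪ c — 23 transitions (6 symbol, 17 ε)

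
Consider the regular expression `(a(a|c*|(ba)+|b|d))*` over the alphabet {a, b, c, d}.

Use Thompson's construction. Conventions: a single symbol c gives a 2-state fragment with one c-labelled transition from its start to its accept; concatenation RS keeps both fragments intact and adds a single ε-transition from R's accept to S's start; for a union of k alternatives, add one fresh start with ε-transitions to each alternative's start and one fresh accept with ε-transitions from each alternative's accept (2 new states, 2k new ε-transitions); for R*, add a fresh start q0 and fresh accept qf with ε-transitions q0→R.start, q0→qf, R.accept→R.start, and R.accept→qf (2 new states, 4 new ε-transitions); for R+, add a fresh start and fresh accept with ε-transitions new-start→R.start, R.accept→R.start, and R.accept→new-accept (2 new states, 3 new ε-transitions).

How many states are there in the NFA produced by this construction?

22

By structural recursion:
Each of the 7 symbol leaves contributes a 2-state fragment.
  c* = 4 states
  ba = 4 states
  (ba)+ = 6 states
  a|c*|(ba)+|b|d = 18 states
  a(a|c*|(ba)+|b|d) = 20 states
  (a(a|c*|(ba)+|b|d))* = 22 states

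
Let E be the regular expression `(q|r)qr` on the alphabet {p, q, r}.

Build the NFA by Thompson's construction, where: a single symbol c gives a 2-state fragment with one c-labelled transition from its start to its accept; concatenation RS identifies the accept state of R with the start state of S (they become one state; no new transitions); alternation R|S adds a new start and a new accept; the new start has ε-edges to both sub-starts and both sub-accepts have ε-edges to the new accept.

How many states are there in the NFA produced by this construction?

8

Bottom-up over the parse tree:
Each of the 4 symbol leaves contributes a 2-state fragment.
  q|r = 6 states
  (q|r)qr = 8 states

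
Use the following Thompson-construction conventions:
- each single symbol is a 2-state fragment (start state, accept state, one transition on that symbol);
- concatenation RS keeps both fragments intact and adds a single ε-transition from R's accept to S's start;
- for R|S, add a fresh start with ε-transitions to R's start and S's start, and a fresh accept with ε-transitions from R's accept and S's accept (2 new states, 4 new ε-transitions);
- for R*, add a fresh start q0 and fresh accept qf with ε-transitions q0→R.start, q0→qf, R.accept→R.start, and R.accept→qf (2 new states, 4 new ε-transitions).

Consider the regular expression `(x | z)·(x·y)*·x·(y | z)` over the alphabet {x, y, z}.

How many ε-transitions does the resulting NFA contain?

Bottom-up over the parse tree:
Each of the 7 symbol leaves contributes 0 ε-transitions.
  x | z — 4 ε-transitions
  x·y — 1 ε-transition
  (x·y)* — 5 ε-transitions
  y | z — 4 ε-transitions
  (x | z)·(x·y)*·x·(y | z) — 16 ε-transitions

16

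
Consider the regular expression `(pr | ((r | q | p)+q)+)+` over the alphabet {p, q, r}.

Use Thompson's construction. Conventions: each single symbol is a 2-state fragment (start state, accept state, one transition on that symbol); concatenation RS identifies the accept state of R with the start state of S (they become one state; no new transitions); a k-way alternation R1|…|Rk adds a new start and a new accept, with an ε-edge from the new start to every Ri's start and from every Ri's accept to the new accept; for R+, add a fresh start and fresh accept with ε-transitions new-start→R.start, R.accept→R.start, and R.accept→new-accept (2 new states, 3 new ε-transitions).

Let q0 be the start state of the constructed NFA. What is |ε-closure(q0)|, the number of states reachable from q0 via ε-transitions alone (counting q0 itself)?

Let C(F) = |ε-closure(F.start)| within fragment F, and note whether F accepts ε. Symbol fragments have C = 1 and do not accept ε. Then:
  pr → same as the first factor's closure: C = 1
  r | q | p → new start ε-reaches every alternative's start; none of them accept ε, so the new accept is not reached: C = 1 + 1 + 1 + 1 = 4
  (r | q | p)+ → C = 1 + 4 = 5 (the body doesn't accept ε, so the new accept is not reached)
  (r | q | p)+q → same as the first factor's closure: C = 5
  ((r | q | p)+q)+ → new start ε-reaches only the body's start; the new accept needs a symbol first: C = 1 + 5 = 6
  pr | ((r | q | p)+q)+ → new start ε-reaches every alternative's start; none of them accept ε, so the new accept is not reached: C = 1 + 1 + 6 = 8
  (pr | ((r | q | p)+q)+)+ → C = 1 + 8 = 9 (the body doesn't accept ε, so the new accept is not reached)

9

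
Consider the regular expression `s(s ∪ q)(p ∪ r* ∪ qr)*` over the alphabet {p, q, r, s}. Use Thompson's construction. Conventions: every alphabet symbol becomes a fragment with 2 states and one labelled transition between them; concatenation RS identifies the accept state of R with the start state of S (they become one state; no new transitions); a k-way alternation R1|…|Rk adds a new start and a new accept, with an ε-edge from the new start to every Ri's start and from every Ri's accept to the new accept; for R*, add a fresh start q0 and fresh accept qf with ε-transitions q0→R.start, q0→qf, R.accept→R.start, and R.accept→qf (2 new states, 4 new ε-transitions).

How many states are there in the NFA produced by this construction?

Bottom-up over the parse tree:
Each of the 7 symbol leaves contributes a 2-state fragment.
  s ∪ q → 6 states
  r* → 4 states
  qr → 3 states
  p ∪ r* ∪ qr → 11 states
  (p ∪ r* ∪ qr)* → 13 states
  s(s ∪ q)(p ∪ r* ∪ qr)* → 19 states

19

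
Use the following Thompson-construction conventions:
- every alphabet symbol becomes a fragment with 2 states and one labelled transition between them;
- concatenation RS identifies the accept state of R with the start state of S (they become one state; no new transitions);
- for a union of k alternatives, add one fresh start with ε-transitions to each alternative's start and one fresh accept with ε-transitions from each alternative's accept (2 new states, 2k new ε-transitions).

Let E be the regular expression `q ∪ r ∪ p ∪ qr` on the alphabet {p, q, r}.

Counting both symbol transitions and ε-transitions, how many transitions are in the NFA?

Bottom-up over the parse tree:
Each of the 5 symbol leaves contributes 1 transition (1 symbol, 0 ε).
  qr : 2 transitions (2 symbol, 0 ε)
  q ∪ r ∪ p ∪ qr : 13 transitions (5 symbol, 8 ε)

13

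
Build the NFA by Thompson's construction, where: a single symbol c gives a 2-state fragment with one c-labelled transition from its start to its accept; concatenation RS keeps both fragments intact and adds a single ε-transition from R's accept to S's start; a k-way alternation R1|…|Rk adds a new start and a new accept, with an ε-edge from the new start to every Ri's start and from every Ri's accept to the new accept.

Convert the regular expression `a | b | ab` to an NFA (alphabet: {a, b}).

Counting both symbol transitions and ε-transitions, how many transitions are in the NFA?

11

Bottom-up over the parse tree:
Each of the 4 symbol leaves contributes 1 transition (1 symbol, 0 ε).
  ab → 3 transitions (2 symbol, 1 ε)
  a | b | ab → 11 transitions (4 symbol, 7 ε)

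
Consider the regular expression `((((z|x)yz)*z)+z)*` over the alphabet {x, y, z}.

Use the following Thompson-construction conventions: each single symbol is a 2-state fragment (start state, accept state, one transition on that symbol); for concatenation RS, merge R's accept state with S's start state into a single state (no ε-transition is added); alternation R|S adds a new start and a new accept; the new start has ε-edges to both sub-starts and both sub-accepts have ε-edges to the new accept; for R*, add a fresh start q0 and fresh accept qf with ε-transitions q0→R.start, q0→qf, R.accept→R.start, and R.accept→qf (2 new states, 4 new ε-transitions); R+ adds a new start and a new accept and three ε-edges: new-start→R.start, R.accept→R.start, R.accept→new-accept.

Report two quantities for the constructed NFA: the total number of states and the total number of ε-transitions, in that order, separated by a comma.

Recursing over subexpressions:
Each of the 6 symbol leaves contributes 2 states and 0 ε-transitions.
  z|x : 6 states, 4 ε-transitions
  (z|x)yz : 8 states, 4 ε-transitions
  ((z|x)yz)* : 10 states, 8 ε-transitions
  ((z|x)yz)*z : 11 states, 8 ε-transitions
  (((z|x)yz)*z)+ : 13 states, 11 ε-transitions
  (((z|x)yz)*z)+z : 14 states, 11 ε-transitions
  ((((z|x)yz)*z)+z)* : 16 states, 15 ε-transitions

16, 15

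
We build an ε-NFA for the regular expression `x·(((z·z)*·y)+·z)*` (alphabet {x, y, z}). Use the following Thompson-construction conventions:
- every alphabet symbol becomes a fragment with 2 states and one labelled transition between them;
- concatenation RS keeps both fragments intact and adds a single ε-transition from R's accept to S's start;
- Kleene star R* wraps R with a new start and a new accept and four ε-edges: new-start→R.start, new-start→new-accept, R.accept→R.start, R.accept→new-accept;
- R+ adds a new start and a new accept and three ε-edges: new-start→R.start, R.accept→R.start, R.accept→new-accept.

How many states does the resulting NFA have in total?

16

Per subexpression:
Each of the 5 symbol leaves contributes a 2-state fragment.
  z·z = 4 states
  (z·z)* = 6 states
  (z·z)*·y = 8 states
  ((z·z)*·y)+ = 10 states
  ((z·z)*·y)+·z = 12 states
  (((z·z)*·y)+·z)* = 14 states
  x·(((z·z)*·y)+·z)* = 16 states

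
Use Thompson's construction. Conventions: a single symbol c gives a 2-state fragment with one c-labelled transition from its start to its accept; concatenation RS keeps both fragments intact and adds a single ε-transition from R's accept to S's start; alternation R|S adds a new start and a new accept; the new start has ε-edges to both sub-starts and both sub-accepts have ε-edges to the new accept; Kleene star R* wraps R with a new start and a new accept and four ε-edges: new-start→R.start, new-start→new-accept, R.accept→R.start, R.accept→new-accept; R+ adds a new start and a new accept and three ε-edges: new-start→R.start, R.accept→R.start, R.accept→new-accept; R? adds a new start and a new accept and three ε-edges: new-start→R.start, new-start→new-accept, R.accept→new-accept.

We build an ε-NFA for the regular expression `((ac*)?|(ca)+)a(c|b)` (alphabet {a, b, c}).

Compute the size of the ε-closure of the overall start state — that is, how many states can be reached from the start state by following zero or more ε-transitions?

Compute the ε-closure size of each fragment's start state recursively; a symbol fragment's start has no outgoing ε-edge, so its closure is just itself (size 1).
  c* → the star's fresh start ε-reaches both the body's start and the fresh accept: C = 2 + 1 = 3
  ac* → C equals the left operand's closure size = 1 (its accept is not ε-reachable, so the closure stops there)
  (ac*)? → new start has ε-edges to the inner start and to the new accept, so C = 2 + 1 = 3
  ca → same as the first factor's closure: C = 1
  (ca)+ → new start ε-reaches only the body's start; the new accept needs a symbol first: C = 1 + 1 = 2
  (ac*)?|(ca)+ → C = 1 (new start) + (3 + 2) + 1 (new accept, since some branch ε-reaches its own accept) = 7
  c|b → new start ε-reaches every alternative's start; none of them accept ε, so the new accept is not reached: C = 1 + 1 + 1 = 3
  ((ac*)?|(ca)+)a(c|b) → the left operand accepts ε, so the closure extends into the next operand (via the concat ε-link); C = 7 + 1 = 8

8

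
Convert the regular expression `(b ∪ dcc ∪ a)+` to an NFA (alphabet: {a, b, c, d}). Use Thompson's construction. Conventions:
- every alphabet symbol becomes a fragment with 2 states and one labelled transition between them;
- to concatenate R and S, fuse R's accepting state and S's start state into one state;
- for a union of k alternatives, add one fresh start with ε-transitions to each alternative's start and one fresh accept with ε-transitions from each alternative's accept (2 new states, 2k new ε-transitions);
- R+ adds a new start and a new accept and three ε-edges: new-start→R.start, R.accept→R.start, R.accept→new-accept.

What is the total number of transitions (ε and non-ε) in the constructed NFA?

14

Recursing over subexpressions:
Each of the 5 symbol leaves contributes 1 transition (1 symbol, 0 ε).
  dcc → 3 transitions (3 symbol, 0 ε)
  b ∪ dcc ∪ a → 11 transitions (5 symbol, 6 ε)
  (b ∪ dcc ∪ a)+ → 14 transitions (5 symbol, 9 ε)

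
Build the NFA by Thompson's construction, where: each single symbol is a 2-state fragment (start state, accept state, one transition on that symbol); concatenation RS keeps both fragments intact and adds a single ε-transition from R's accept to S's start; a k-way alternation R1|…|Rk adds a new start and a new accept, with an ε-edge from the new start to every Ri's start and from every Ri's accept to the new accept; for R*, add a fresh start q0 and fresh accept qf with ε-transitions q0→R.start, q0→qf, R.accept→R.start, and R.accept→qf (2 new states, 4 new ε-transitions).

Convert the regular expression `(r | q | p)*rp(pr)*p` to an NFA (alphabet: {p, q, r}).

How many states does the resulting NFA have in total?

Recursing over subexpressions:
Each of the 8 symbol leaves contributes a 2-state fragment.
  r | q | p = 8 states
  (r | q | p)* = 10 states
  pr = 4 states
  (pr)* = 6 states
  (r | q | p)*rp(pr)*p = 22 states

22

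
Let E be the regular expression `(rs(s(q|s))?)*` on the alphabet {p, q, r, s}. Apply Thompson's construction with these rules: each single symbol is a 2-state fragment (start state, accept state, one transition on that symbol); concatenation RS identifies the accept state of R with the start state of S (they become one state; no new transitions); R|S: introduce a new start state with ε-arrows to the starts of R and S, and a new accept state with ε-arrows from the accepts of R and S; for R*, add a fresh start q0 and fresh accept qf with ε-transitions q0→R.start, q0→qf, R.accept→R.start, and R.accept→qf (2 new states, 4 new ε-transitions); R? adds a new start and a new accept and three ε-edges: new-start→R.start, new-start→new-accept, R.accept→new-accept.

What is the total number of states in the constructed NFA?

Recursing over subexpressions:
Each of the 5 symbol leaves contributes a 2-state fragment.
  q|s : 6 states
  s(q|s) : 7 states
  (s(q|s))? : 9 states
  rs(s(q|s))? : 11 states
  (rs(s(q|s))?)* : 13 states

13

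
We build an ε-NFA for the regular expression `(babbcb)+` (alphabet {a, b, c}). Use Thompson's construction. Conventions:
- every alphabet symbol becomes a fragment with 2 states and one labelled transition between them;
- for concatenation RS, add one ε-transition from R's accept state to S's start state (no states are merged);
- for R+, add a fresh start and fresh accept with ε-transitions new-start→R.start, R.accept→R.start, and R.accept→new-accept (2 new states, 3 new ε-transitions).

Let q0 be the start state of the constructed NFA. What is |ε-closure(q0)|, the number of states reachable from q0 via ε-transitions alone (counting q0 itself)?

2

Compute the ε-closure size of each fragment's start state recursively; a symbol fragment's start has no outgoing ε-edge, so its closure is just itself (size 1).
  babbcb → |ε-closure| equals the left operand's closure size = 1 (its accept is not ε-reachable, so the closure stops there)
  (babbcb)+ → |ε-closure| = 1 + 1 = 2 (the body doesn't accept ε, so the new accept is not reached)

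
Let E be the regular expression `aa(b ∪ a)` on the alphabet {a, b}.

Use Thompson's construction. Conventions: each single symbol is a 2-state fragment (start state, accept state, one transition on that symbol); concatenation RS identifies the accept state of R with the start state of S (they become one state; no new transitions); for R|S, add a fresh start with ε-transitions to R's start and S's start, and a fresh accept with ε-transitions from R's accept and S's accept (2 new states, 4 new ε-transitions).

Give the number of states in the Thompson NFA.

8

Recursing over subexpressions:
Each of the 4 symbol leaves contributes a 2-state fragment.
  b ∪ a = 6 states
  aa(b ∪ a) = 8 states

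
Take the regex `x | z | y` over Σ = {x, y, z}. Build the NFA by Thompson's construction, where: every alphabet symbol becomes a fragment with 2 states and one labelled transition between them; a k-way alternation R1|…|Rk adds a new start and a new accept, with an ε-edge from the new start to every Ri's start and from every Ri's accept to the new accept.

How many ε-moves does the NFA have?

6

Bottom-up over the parse tree:
Each of the 3 symbol leaves contributes 0 ε-transitions.
  x | z | y → 6 ε-transitions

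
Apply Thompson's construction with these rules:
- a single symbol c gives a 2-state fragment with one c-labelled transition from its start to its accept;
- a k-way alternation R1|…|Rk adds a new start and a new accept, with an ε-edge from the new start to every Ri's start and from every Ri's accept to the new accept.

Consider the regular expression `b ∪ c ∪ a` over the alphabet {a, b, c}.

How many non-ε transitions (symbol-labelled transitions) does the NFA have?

3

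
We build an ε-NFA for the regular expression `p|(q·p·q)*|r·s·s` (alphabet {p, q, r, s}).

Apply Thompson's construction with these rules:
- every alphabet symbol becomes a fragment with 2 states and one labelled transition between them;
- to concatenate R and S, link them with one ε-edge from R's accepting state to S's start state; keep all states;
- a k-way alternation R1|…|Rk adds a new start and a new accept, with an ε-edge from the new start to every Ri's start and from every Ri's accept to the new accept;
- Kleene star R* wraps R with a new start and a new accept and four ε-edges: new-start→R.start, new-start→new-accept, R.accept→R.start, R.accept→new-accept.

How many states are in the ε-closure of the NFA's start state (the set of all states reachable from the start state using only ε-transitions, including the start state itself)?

Let C(F) = |ε-closure(F.start)| within fragment F, and note whether F accepts ε. Symbol fragments have C = 1 and do not accept ε. Then:
  q·p·q — same as the first factor's closure: |ε-closure| = 1
  (q·p·q)* — the star's fresh start ε-reaches both the body's start and the fresh accept: |ε-closure| = 2 + 1 = 3
  r·s·s — same as the first factor's closure: |ε-closure| = 1
  p|(q·p·q)*|r·s·s — |ε-closure| = 1 (new start) + (1 + 3 + 1) + 1 (new accept, since some branch ε-reaches its own accept) = 7

7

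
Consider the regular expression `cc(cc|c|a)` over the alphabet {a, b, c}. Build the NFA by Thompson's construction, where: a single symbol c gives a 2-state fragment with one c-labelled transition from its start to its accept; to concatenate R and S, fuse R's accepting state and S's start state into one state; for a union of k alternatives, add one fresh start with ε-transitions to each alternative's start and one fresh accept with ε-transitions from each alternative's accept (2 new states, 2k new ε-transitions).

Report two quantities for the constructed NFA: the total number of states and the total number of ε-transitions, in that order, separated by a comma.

Per subexpression:
Each of the 6 symbol leaves contributes 2 states and 0 ε-transitions.
  cc → 3 states, 0 ε-transitions
  cc|c|a → 9 states, 6 ε-transitions
  cc(cc|c|a) → 11 states, 6 ε-transitions

11, 6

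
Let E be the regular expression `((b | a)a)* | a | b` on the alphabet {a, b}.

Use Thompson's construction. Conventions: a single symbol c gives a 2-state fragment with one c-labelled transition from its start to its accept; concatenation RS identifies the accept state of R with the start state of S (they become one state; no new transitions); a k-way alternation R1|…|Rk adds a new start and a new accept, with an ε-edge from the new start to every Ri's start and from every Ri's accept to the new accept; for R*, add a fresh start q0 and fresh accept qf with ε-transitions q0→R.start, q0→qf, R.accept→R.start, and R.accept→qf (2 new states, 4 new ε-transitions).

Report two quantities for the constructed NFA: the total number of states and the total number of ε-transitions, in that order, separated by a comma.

Bottom-up over the parse tree:
Each of the 5 symbol leaves contributes 2 states and 0 ε-transitions.
  b | a — 6 states, 4 ε-transitions
  (b | a)a — 7 states, 4 ε-transitions
  ((b | a)a)* — 9 states, 8 ε-transitions
  ((b | a)a)* | a | b — 15 states, 14 ε-transitions

15, 14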